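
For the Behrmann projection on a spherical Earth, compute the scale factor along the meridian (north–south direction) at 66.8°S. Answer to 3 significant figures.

The Behrmann projection is cylindrical equal-area with φ₀ = 30°. Cylindrical equal-area (φ₀ = 30°): h = cos φ / cos 30° along meridians, k = cos 30° / cos φ along parallels; h·k = 1.
h = cos 66.8° / cos 30° = 0.3939/0.8660 = 0.4549.

0.455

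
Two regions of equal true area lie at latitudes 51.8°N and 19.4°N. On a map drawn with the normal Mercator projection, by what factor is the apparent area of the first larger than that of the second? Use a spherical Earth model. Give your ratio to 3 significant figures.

2.33

Mercator areal scale is sec²φ.
At 51.8°: sec²(51.8°) = 1/0.6184² = 2.615.
At 19.4°: sec²(19.4°) = 1/0.9432² = 1.124.
Ratio = 2.615/1.124 = cos²(19.4°)/cos²(51.8°) ≈ 2.33.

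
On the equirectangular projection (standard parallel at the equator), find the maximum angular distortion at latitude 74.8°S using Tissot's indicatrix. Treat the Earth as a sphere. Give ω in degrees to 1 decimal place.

71.5°

Plate carrée maps x = Rλ, y = Rφ. The meridian scale is h = 1 and the parallel scale is k = 1/cos φ = sec φ.
At 74.8°: h = 1.000, k = 3.814; principal scales a = 3.814, b = 1.000.
sin(ω/2) = (a − b)/(a + b) = 2.814/4.814 = 0.5845, so ω = 2 arcsin(0.5845) ≈ 71.5°.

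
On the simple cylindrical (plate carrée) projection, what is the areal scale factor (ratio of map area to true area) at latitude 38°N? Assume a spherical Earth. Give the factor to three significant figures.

In the plate carrée (x = Rλ, y = Rφ), meridians are true-scale (h = 1) and parallels are stretched by k = sec φ.
Areal scale = h·k = 1 × sec φ; at 38°, h = 1.000, k = 1.269, so h·k = 1.269.

1.27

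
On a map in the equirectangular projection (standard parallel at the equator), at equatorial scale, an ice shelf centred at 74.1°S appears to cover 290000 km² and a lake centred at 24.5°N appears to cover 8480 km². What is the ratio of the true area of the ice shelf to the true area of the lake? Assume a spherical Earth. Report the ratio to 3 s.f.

10.3

On the plate carrée, areal scale = h·k = 1 × sec φ, so true area = apparent × cos φ.
True area of ice shelf: 290000 × cos(74.1°) = 290000 × 0.2740 = 79450 km².
True area of lake: 8480 × cos(24.5°) = 8480 × 0.9100 = 7716 km².
Ratio = 79450 / 7716 ≈ 10.3.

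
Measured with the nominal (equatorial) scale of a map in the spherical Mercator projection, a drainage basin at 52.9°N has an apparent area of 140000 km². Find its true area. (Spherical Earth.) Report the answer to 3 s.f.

For Mercator, h = k = sec φ (a conformal cylindrical projection has a single point scale, 1/cos φ).
Areal scale = k² = sec²φ = 1/cos²(52.9°) = 1/0.6032² = 2.748.
True area = apparent / (areal scale) = 140000 / 2.748 ≈ 50900 km².

50900 km²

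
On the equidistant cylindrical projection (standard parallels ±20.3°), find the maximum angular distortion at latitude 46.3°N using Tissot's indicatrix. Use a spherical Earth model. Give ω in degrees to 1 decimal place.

In the equirectangular projection with standard parallel φ₀ = 20.3° (x = Rλ cos φ₀, y = Rφ), meridians are true-scale (h = 1) and the parallel scale is k = cos φ₀ / cos φ.
At 46.3°: h = 1.000, k = 1.358; principal scales a = 1.358, b = 1.000.
sin(ω/2) = (a − b)/(a + b) = 0.3575/2.358 = 0.1517, so ω = 2 arcsin(0.1517) ≈ 17.4°.

17.4°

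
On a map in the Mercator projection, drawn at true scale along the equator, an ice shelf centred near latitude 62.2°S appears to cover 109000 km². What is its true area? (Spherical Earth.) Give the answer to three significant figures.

The Mercator projection is conformal; its linear scale factor is the same in every direction and equals sec φ = 1/cos φ.
Areal scale = k² = sec²φ = 1/cos²(62.2°) = 1/0.4664² = 4.597.
True area = apparent / (areal scale) = 109000 / 4.597 ≈ 23700 km².

23700 km²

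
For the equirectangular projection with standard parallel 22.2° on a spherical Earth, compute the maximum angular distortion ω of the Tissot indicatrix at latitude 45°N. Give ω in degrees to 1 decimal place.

With standard parallel φ₀ = 22.2°, the equirectangular projection gives x = Rλ cos φ₀, y = Rφ, so h = 1 and k = cos 22.2° / cos φ.
At 45°: h = 1.000, k = 1.309; principal scales a = 1.309, b = 1.000.
sin(ω/2) = (a − b)/(a + b) = 0.3094/2.309 = 0.1340, so ω = 2 arcsin(0.1340) ≈ 15.4°.

15.4°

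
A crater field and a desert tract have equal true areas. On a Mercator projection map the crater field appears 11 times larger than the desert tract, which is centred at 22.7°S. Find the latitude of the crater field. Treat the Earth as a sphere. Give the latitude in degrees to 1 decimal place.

73.8°

For equal true areas on Mercator, apparent areas scale as sec²φ, so the ratio is cos²φ₂ / cos²φ₁.
cos²φ₂ / cos²φ₁ = 11  ⇒  cos φ₁ = cos 22.7° / √11 = 0.9225/3.317 = 0.2782.
φ₁ = arccos(0.2782) ≈ 73.8°.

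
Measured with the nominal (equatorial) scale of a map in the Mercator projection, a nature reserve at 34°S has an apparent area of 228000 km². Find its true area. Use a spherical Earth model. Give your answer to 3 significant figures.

Mercator is conformal, so the point scale is isotropic: h = k = sec φ = 1/cos φ.
Areal scale = k² = sec²φ = 1/cos²(34°) = 1/0.8290² = 1.455.
True area = apparent / (areal scale) = 228000 / 1.455 ≈ 157000 km².

157000 km²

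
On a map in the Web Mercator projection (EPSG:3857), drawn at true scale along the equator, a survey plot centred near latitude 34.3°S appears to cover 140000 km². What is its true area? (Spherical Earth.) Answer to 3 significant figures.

The Mercator projection is conformal; its linear scale factor is the same in every direction and equals sec φ = 1/cos φ.
Areal scale = k² = sec²φ = 1/cos²(34.3°) = 1/0.8261² = 1.465.
True area = apparent / (areal scale) = 140000 / 1.465 ≈ 95500 km².

95500 km²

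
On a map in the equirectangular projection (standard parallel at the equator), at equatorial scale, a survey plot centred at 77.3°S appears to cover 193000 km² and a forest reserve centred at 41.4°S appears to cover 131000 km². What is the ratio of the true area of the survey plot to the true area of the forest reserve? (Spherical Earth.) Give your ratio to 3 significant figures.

0.432

Plate carrée has h = 1 and k = sec φ, giving areal scale sec φ; true area = (apparent area) · cos φ.
True area of survey plot: 193000 × cos(77.3°) = 193000 × 0.2198 = 42430 km².
True area of forest reserve: 131000 × cos(41.4°) = 131000 × 0.7501 = 98260 km².
Ratio = 42430 / 98260 ≈ 0.432.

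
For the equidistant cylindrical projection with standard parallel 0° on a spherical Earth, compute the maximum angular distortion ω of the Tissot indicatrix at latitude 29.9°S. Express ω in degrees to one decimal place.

8.2°

In the plate carrée (x = Rλ, y = Rφ), meridians are true-scale (h = 1) and parallels are stretched by k = sec φ.
At 29.9°: h = 1.000, k = 1.154; principal scales a = 1.154, b = 1.000.
sin(ω/2) = (a − b)/(a + b) = 0.1535/2.154 = 0.07130, so ω = 2 arcsin(0.07130) ≈ 8.2°.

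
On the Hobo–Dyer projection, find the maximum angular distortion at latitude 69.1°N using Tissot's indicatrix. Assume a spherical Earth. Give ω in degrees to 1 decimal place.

Hobo–Dyer is a cylindrical equal-area projection with standard parallels at ±37.5°. For cylindrical equal-area with standard parallel φ₀, h = cos φ / cos φ₀ and k = cos φ₀ / cos φ, so h·k = 1.
At 69.1°: h = 0.4497, k = 2.224; principal scales a = 2.224, b = 0.4497.
sin(ω/2) = (a − b)/(a + b) = 1.774/2.674 = 0.6636, so ω = 2 arcsin(0.6636) ≈ 83.2°.

83.2°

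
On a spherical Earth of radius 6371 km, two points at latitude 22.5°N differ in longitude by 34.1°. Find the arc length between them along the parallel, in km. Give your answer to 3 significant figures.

Arc length along a parallel = R cos φ · Δλ (with Δλ in radians).
= 6371 × cos 22.5° × (34.1° × π/180) = 6371 × 0.9239 × 0.5952 ≈ 3500 km.

3500 km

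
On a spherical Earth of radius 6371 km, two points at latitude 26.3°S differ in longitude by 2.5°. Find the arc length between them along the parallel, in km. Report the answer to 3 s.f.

249 km

Arc length along a parallel = R cos φ · Δλ (with Δλ in radians).
= 6371 × cos 26.3° × (2.5° × π/180) = 6371 × 0.8965 × 0.04363 ≈ 249 km.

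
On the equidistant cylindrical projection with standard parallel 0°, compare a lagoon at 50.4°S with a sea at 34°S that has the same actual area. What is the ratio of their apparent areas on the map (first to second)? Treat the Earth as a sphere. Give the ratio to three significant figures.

Plate carrée maps x = Rλ, y = Rφ. The meridian scale is h = 1 and the parallel scale is k = 1/cos φ = sec φ.
Areal scale at 50.4°: h·k = 1.000 × 1.569 = 1.569.
Areal scale at 34°: h·k = 1.000 × 1.206 = 1.206.
Ratio = 1.569/1.206 ≈ 1.30.

1.30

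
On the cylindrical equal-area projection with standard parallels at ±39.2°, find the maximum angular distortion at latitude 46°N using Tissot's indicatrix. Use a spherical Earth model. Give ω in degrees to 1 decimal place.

For cylindrical equal-area with standard parallel φ₀, h = cos φ / cos φ₀ and k = cos φ₀ / cos φ, so h·k = 1.
At 46°: h = 0.8964, k = 1.116; principal scales a = 1.116, b = 0.8964.
sin(ω/2) = (a − b)/(a + b) = 0.2192/2.012 = 0.1089, so ω = 2 arcsin(0.1089) ≈ 12.5°.

12.5°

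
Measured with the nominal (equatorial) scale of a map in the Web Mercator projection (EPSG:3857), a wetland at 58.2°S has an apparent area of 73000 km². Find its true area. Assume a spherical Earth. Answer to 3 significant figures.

For Mercator, h = k = sec φ (a conformal cylindrical projection has a single point scale, 1/cos φ).
Areal scale = k² = sec²φ = 1/cos²(58.2°) = 1/0.5270² = 3.601.
True area = apparent / (areal scale) = 73000 / 3.601 ≈ 20300 km².

20300 km²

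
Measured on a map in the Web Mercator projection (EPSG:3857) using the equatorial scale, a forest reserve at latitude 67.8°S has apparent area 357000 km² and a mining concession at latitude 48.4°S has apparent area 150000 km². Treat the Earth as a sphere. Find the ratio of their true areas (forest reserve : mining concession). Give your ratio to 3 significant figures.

On Mercator the areal scale is sec²φ, so true area = apparent × cos²φ.
True area of forest reserve: 357000 × cos²(67.8°) = 357000 × 0.1428 = 50970 km².
True area of mining concession: 150000 × cos²(48.4°) = 150000 × 0.4408 = 66120 km².
Ratio = 50970 / 66120 ≈ 0.771.

0.771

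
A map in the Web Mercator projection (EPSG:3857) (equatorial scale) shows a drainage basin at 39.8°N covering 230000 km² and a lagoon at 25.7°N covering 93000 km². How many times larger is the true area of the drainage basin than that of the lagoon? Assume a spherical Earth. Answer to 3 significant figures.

1.80

On Mercator the areal scale is sec²φ, so true area = apparent × cos²φ.
True area of drainage basin: 230000 × cos²(39.8°) = 230000 × 0.5903 = 135800 km².
True area of lagoon: 93000 × cos²(25.7°) = 93000 × 0.8119 = 75510 km².
Ratio = 135800 / 75510 ≈ 1.80.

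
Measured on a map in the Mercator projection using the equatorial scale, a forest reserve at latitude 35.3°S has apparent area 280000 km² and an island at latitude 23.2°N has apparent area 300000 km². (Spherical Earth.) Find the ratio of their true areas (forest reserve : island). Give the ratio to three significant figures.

0.736

On Mercator the areal scale is sec²φ, so true area = apparent × cos²φ.
True area of forest reserve: 280000 × cos²(35.3°) = 280000 × 0.6661 = 186500 km².
True area of island: 300000 × cos²(23.2°) = 300000 × 0.8448 = 253400 km².
Ratio = 186500 / 253400 ≈ 0.736.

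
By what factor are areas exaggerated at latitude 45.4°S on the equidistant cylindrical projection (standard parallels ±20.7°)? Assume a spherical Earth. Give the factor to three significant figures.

The equidistant cylindrical projection with φ₀ = 20.7° has h = 1 (meridians true) and k = cos φ₀ / cos φ along parallels.
Areal scale = h·k = 1 × cos φ₀ / cos φ; at 45.4°, h = 1.000, k = 1.332, so h·k = 1.332.

1.33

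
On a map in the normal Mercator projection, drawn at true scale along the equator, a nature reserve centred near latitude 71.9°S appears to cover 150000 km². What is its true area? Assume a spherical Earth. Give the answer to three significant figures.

For Mercator, h = k = sec φ (a conformal cylindrical projection has a single point scale, 1/cos φ).
Areal scale = k² = sec²φ = 1/cos²(71.9°) = 1/0.3107² = 10.36.
True area = apparent / (areal scale) = 150000 / 10.36 ≈ 14500 km².

14500 km²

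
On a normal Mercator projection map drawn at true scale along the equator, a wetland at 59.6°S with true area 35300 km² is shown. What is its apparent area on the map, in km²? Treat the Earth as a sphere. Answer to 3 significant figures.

The Mercator projection is conformal; its linear scale factor is the same in every direction and equals sec φ = 1/cos φ.
Areal scale = k² = sec²φ = 1/cos²(59.6°) = 1/0.5060² = 3.905.
Apparent area = 35300 × 3.905 ≈ 138000 km².

138000 km²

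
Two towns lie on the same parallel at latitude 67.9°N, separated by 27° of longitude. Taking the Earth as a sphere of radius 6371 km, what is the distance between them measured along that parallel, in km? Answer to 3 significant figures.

Arc length along a parallel = R cos φ · Δλ (with Δλ in radians).
= 6371 × cos 67.9° × (27° × π/180) = 6371 × 0.3762 × 0.4712 ≈ 1130 km.

1130 km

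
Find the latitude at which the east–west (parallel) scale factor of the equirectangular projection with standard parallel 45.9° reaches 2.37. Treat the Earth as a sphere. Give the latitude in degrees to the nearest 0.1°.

With standard parallel φ₀ = 45.9°, the equirectangular projection gives x = Rλ cos φ₀, y = Rφ, so h = 1 and k = cos 45.9° / cos φ.
k = cos φ₀ / cos φ = 2.37  ⇒  cos φ = cos 45.9° / 2.37 = 0.2936.
φ = arccos(0.2936) ≈ 72.9°.

72.9°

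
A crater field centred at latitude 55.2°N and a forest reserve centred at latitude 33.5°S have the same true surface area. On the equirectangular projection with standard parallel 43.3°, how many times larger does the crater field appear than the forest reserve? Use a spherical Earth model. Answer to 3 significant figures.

1.46

In the equirectangular projection with standard parallel φ₀ = 43.3° (x = Rλ cos φ₀, y = Rφ), meridians are true-scale (h = 1) and the parallel scale is k = cos φ₀ / cos φ.
Areal scale at 55.2°: h·k = 1.000 × 1.275 = 1.275.
Areal scale at 33.5°: h·k = 1.000 × 0.8727 = 0.8727.
Ratio = 1.275/0.8727 ≈ 1.46.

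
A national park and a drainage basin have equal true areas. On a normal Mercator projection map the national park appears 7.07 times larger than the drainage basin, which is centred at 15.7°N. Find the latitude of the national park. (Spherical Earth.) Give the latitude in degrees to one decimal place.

68.8°

On Mercator, (apparent₁)/(apparent₂) = sec²φ₁ / sec²φ₂ when true areas are equal.
cos²φ₂ / cos²φ₁ = 7.07  ⇒  cos φ₁ = cos 15.7° / √7.07 = 0.9627/2.659 = 0.3621.
φ₁ = arccos(0.3621) ≈ 68.8°.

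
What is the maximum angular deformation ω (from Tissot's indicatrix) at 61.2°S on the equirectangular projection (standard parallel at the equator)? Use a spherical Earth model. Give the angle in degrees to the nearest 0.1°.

40.9°

In the plate carrée (x = Rλ, y = Rφ), meridians are true-scale (h = 1) and parallels are stretched by k = sec φ.
At 61.2°: h = 1.000, k = 2.076; principal scales a = 2.076, b = 1.000.
sin(ω/2) = (a − b)/(a + b) = 1.076/3.076 = 0.3498, so ω = 2 arcsin(0.3498) ≈ 40.9°.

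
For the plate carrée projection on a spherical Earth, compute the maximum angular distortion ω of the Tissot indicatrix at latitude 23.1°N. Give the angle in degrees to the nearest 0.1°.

4.8°

Plate carrée maps x = Rλ, y = Rφ. The meridian scale is h = 1 and the parallel scale is k = 1/cos φ = sec φ.
At 23.1°: h = 1.000, k = 1.087; principal scales a = 1.087, b = 1.000.
sin(ω/2) = (a − b)/(a + b) = 0.08717/2.087 = 0.04176, so ω = 2 arcsin(0.04176) ≈ 4.8°.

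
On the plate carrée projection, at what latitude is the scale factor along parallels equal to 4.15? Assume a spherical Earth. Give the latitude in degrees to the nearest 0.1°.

Plate carrée: h = 1, k = sec φ along parallels.
sec φ = 4.15  ⇒  cos φ = 0.2410  ⇒  φ ≈ 76.1°.

76.1°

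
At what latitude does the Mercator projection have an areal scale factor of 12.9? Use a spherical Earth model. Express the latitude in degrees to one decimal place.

Mercator areal scale is sec²φ.
sec²φ = 12.9  ⇒  cos²φ = 0.07752  ⇒  cos φ = 0.2784.
φ = arccos(0.2784) ≈ 73.8°.

73.8°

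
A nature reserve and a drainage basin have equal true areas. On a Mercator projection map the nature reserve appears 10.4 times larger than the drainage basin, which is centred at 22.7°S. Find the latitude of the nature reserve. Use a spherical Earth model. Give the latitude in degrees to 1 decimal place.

For equal true areas on Mercator, apparent areas scale as sec²φ, so the ratio is cos²φ₂ / cos²φ₁.
cos²φ₂ / cos²φ₁ = 10.4  ⇒  cos φ₁ = cos 22.7° / √10.4 = 0.9225/3.225 = 0.2861.
φ₁ = arccos(0.2861) ≈ 73.4°.

73.4°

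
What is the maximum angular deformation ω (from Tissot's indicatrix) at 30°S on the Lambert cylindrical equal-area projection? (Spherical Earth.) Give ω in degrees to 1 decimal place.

The Lambert cylindrical equal-area projection is the cylindrical equal-area projection with its standard parallel at the equator (φ₀ = 0). For cylindrical equal-area with standard parallel φ₀, h = cos φ / cos φ₀ and k = cos φ₀ / cos φ, so h·k = 1.
At 30°: h = 0.8660, k = 1.155; principal scales a = 1.155, b = 0.8660.
sin(ω/2) = (a − b)/(a + b) = 0.2887/2.021 = 0.1429, so ω = 2 arcsin(0.1429) ≈ 16.4°.

16.4°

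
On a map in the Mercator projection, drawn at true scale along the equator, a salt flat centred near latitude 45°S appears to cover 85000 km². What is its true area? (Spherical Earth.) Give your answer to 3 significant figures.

42500 km²

Mercator is conformal, so the point scale is isotropic: h = k = sec φ = 1/cos φ.
Areal scale = k² = sec²φ = 1/cos²(45°) = 1/0.7071² = 2.000.
True area = apparent / (areal scale) = 85000 / 2.000 ≈ 42500 km².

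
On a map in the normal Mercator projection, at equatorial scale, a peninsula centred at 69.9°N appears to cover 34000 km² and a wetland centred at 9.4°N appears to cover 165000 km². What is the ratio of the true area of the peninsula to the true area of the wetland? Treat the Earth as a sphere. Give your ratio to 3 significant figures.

On Mercator the areal scale is sec²φ, so true area = apparent × cos²φ.
True area of peninsula: 34000 × cos²(69.9°) = 34000 × 0.1181 = 4015 km².
True area of wetland: 165000 × cos²(9.4°) = 165000 × 0.9733 = 160600 km².
Ratio = 4015 / 160600 ≈ 0.0250.

0.0250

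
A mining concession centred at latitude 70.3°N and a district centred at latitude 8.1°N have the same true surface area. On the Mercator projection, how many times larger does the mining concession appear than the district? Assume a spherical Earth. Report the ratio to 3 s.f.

Mercator is conformal with k = sec φ, so areal scale = k² = sec²φ.
At 70.3°: sec²(70.3°) = 1/0.3371² = 8.800.
At 8.1°: sec²(8.1°) = 1/0.9900² = 1.020.
Ratio = 8.800/1.020 = cos²(8.1°)/cos²(70.3°) ≈ 8.63.

8.63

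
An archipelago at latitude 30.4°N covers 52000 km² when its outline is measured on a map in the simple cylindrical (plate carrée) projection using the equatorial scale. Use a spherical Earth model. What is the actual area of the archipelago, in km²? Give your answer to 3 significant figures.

For the equirectangular projection with φ₀ = 0 (plate carrée), h = 1 along meridians and k = sec φ along parallels.
Areal scale = h·k = 1 × sec φ; at 30.4°, h = 1.000, k = 1.159, so h·k = 1.159.
True area = apparent / (areal scale) = 52000 / 1.159 ≈ 44900 km².

44900 km²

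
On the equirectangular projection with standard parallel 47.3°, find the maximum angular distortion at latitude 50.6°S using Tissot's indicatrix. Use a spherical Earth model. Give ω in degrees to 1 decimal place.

3.8°

The equidistant cylindrical projection with φ₀ = 47.3° has h = 1 (meridians true) and k = cos φ₀ / cos φ along parallels.
At 50.6°: h = 1.000, k = 1.068; principal scales a = 1.068, b = 1.000.
sin(ω/2) = (a − b)/(a + b) = 0.06842/2.068 = 0.03308, so ω = 2 arcsin(0.03308) ≈ 3.8°.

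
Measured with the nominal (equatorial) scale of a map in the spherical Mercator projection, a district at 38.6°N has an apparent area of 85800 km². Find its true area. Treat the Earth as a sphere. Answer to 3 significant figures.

52400 km²

Mercator is conformal, so the point scale is isotropic: h = k = sec φ = 1/cos φ.
Areal scale = k² = sec²φ = 1/cos²(38.6°) = 1/0.7815² = 1.637.
True area = apparent / (areal scale) = 85800 / 1.637 ≈ 52400 km².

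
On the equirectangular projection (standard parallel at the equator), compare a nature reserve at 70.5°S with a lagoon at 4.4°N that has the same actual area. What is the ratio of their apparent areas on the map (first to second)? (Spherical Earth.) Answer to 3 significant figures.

2.99

Plate carrée maps x = Rλ, y = Rφ. The meridian scale is h = 1 and the parallel scale is k = 1/cos φ = sec φ.
Areal scale at 70.5°: h·k = 1.000 × 2.996 = 2.996.
Areal scale at 4.4°: h·k = 1.000 × 1.003 = 1.003.
Ratio = 2.996/1.003 ≈ 2.99.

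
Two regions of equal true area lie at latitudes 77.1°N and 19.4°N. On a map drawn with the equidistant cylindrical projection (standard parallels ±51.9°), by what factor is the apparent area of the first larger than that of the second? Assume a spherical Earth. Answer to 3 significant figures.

With standard parallel φ₀ = 51.9°, the equirectangular projection gives x = Rλ cos φ₀, y = Rφ, so h = 1 and k = cos 51.9° / cos φ.
Areal scale at 77.1°: h·k = 1.000 × 2.764 = 2.764.
Areal scale at 19.4°: h·k = 1.000 × 0.6542 = 0.6542.
Ratio = 2.764/0.6542 ≈ 4.22.

4.22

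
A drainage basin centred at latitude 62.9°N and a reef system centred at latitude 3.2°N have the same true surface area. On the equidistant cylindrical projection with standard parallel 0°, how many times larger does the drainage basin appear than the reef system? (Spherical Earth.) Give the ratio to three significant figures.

In the plate carrée (x = Rλ, y = Rφ), meridians are true-scale (h = 1) and parallels are stretched by k = sec φ.
Areal scale at 62.9°: h·k = 1.000 × 2.195 = 2.195.
Areal scale at 3.2°: h·k = 1.000 × 1.002 = 1.002.
Ratio = 2.195/1.002 ≈ 2.19.

2.19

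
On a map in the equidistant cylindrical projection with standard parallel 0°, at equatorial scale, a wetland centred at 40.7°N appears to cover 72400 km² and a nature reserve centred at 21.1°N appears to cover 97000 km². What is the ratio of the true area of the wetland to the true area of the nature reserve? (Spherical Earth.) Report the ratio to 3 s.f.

On the plate carrée, areal scale = h·k = 1 × sec φ, so true area = apparent × cos φ.
True area of wetland: 72400 × cos(40.7°) = 72400 × 0.7581 = 54890 km².
True area of nature reserve: 97000 × cos(21.1°) = 97000 × 0.9330 = 90500 km².
Ratio = 54890 / 90500 ≈ 0.607.

0.607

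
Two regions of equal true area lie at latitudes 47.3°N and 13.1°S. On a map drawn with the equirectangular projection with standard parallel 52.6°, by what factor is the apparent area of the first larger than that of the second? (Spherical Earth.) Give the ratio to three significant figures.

1.44

The equidistant cylindrical projection with φ₀ = 52.6° has h = 1 (meridians true) and k = cos φ₀ / cos φ along parallels.
Areal scale at 47.3°: h·k = 1.000 × 0.8956 = 0.8956.
Areal scale at 13.1°: h·k = 1.000 × 0.6236 = 0.6236.
Ratio = 0.8956/0.6236 ≈ 1.44.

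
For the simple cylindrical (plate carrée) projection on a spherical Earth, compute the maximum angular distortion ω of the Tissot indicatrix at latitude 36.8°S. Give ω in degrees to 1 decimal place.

12.7°

For the equirectangular projection with φ₀ = 0 (plate carrée), h = 1 along meridians and k = sec φ along parallels.
At 36.8°: h = 1.000, k = 1.249; principal scales a = 1.249, b = 1.000.
sin(ω/2) = (a − b)/(a + b) = 0.2489/2.249 = 0.1107, so ω = 2 arcsin(0.1107) ≈ 12.7°.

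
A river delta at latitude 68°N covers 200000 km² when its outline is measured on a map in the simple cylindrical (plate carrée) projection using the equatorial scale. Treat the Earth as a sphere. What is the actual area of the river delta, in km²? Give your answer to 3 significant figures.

Plate carrée maps x = Rλ, y = Rφ. The meridian scale is h = 1 and the parallel scale is k = 1/cos φ = sec φ.
Areal scale = h·k = 1 × sec φ; at 68°, h = 1.000, k = 2.669, so h·k = 2.669.
True area = apparent / (areal scale) = 200000 / 2.669 ≈ 74900 km².

74900 km²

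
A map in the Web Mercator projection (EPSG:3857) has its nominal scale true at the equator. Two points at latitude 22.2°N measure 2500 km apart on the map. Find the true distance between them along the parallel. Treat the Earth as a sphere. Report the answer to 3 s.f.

2310 km

Mercator is conformal, so the point scale is isotropic: h = k = sec φ = 1/cos φ.
Along the parallel at 22.2°, map distances are exaggerated by k = sec 22.2° = 1.080.
True distance = 2500 / 1.080 = 2500 × cos 22.2° ≈ 2310 km.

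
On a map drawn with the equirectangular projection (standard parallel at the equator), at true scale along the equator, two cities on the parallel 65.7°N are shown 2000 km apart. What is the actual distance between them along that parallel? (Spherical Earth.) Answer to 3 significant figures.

For the equirectangular projection with φ₀ = 0 (plate carrée), h = 1 along meridians and k = sec φ along parallels.
Along the parallel at 65.7°, map distances are exaggerated by k = sec 65.7° = 2.430.
True distance = 2000 / 2.430 = 2000 × cos 65.7° ≈ 823 km.

823 km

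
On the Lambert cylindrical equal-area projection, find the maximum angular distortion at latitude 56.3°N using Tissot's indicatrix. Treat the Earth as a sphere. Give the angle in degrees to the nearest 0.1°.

63.9°

The Lambert cylindrical equal-area projection is the cylindrical equal-area projection with its standard parallel at the equator (φ₀ = 0). For cylindrical equal-area with standard parallel φ₀, h = cos φ / cos φ₀ and k = cos φ₀ / cos φ, so h·k = 1.
At 56.3°: h = 0.5548, k = 1.802; principal scales a = 1.802, b = 0.5548.
sin(ω/2) = (a − b)/(a + b) = 1.247/2.357 = 0.5292, so ω = 2 arcsin(0.5292) ≈ 63.9°.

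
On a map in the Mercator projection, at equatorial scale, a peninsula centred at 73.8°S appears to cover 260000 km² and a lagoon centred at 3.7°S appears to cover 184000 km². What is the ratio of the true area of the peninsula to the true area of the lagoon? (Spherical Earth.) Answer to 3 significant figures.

Mercator's areal exaggeration is sec²φ; hence true area = (apparent area) · cos²φ.
True area of peninsula: 260000 × cos²(73.8°) = 260000 × 0.07784 = 20240 km².
True area of lagoon: 184000 × cos²(3.7°) = 184000 × 0.9958 = 183200 km².
Ratio = 20240 / 183200 ≈ 0.110.

0.110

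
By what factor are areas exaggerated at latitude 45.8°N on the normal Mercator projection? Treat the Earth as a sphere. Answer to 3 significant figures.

2.06

The Mercator projection is conformal; its linear scale factor is the same in every direction and equals sec φ = 1/cos φ.
Areal scale = k² = sec²φ = 1/cos²(45.8°) = 1/0.6972² = 2.057.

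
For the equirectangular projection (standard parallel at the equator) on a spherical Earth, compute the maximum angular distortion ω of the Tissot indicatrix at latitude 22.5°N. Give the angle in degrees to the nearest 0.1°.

Plate carrée maps x = Rλ, y = Rφ. The meridian scale is h = 1 and the parallel scale is k = 1/cos φ = sec φ.
At 22.5°: h = 1.000, k = 1.082; principal scales a = 1.082, b = 1.000.
sin(ω/2) = (a − b)/(a + b) = 0.08239/2.082 = 0.03957, so ω = 2 arcsin(0.03957) ≈ 4.5°.

4.5°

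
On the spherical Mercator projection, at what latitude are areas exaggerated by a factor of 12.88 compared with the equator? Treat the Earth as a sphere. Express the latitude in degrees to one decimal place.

Mercator areal scale is sec²φ.
sec²φ = 12.88  ⇒  cos²φ = 0.07764  ⇒  cos φ = 0.2786.
φ = arccos(0.2786) ≈ 73.8°.

73.8°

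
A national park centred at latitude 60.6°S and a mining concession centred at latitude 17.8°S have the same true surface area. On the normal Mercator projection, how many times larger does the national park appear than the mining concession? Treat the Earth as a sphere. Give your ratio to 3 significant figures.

3.76

Mercator areal scale is sec²φ.
At 60.6°: sec²(60.6°) = 1/0.4909² = 4.150.
At 17.8°: sec²(17.8°) = 1/0.9521² = 1.103.
Ratio = 4.150/1.103 = cos²(17.8°)/cos²(60.6°) ≈ 3.76.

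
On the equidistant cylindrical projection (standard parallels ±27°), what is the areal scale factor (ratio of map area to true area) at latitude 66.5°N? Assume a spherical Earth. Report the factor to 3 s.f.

In the equirectangular projection with standard parallel φ₀ = 27° (x = Rλ cos φ₀, y = Rφ), meridians are true-scale (h = 1) and the parallel scale is k = cos φ₀ / cos φ.
Areal scale = h·k = 1 × cos φ₀ / cos φ; at 66.5°, h = 1.000, k = 2.235, so h·k = 2.235.

2.23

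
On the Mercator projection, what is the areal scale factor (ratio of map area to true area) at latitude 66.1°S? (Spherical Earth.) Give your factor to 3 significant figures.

For Mercator, h = k = sec φ (a conformal cylindrical projection has a single point scale, 1/cos φ).
Areal scale = k² = sec²φ = 1/cos²(66.1°) = 1/0.4051² = 6.092.

6.09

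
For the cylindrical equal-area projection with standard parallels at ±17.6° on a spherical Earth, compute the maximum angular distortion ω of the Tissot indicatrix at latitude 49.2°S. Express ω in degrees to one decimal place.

42.3°

A cylindrical equal-area projection with standard parallel φ₀ has meridian scale h = cos φ / cos φ₀ and parallel scale k = cos φ₀ / cos φ (so areas are preserved, h·k = 1).
At 49.2°: h = 0.6855, k = 1.459; principal scales a = 1.459, b = 0.6855.
sin(ω/2) = (a − b)/(a + b) = 0.7733/2.144 = 0.3606, so ω = 2 arcsin(0.3606) ≈ 42.3°.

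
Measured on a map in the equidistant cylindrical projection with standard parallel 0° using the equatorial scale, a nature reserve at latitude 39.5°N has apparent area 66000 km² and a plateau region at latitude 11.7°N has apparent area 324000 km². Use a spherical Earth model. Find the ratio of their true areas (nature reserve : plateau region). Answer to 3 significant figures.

Plate carrée has h = 1 and k = sec φ, giving areal scale sec φ; true area = (apparent area) · cos φ.
True area of nature reserve: 66000 × cos(39.5°) = 66000 × 0.7716 = 50930 km².
True area of plateau region: 324000 × cos(11.7°) = 324000 × 0.9792 = 317300 km².
Ratio = 50930 / 317300 ≈ 0.161.

0.161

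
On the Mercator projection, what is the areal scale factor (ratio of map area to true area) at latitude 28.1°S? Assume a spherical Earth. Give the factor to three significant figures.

1.29

For Mercator, h = k = sec φ (a conformal cylindrical projection has a single point scale, 1/cos φ).
Areal scale = k² = sec²φ = 1/cos²(28.1°) = 1/0.8821² = 1.285.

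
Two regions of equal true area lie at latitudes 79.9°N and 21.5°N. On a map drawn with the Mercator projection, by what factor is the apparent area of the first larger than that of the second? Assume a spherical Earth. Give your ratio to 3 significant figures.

28.1

Mercator areal scale is sec²φ.
At 79.9°: sec²(79.9°) = 1/0.1754² = 32.52.
At 21.5°: sec²(21.5°) = 1/0.9304² = 1.155.
Ratio = 32.52/1.155 = cos²(21.5°)/cos²(79.9°) ≈ 28.1.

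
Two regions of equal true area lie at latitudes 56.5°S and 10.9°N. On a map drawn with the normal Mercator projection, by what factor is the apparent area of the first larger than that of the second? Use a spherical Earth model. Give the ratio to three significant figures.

Mercator areal scale is sec²φ.
At 56.5°: sec²(56.5°) = 1/0.5519² = 3.283.
At 10.9°: sec²(10.9°) = 1/0.9820² = 1.037.
Ratio = 3.283/1.037 = cos²(10.9°)/cos²(56.5°) ≈ 3.17.

3.17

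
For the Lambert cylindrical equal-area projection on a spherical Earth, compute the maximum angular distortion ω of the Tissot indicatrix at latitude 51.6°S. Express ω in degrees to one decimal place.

The Lambert cylindrical equal-area projection is the cylindrical equal-area projection with its standard parallel at the equator (φ₀ = 0). For cylindrical equal-area with standard parallel φ₀, h = cos φ / cos φ₀ and k = cos φ₀ / cos φ, so h·k = 1.
At 51.6°: h = 0.6211, k = 1.610; principal scales a = 1.610, b = 0.6211.
sin(ω/2) = (a − b)/(a + b) = 0.9888/2.231 = 0.4432, so ω = 2 arcsin(0.4432) ≈ 52.6°.

52.6°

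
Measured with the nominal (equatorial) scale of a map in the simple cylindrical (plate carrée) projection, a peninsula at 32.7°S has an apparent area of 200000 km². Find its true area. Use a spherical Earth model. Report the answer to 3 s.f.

In the plate carrée (x = Rλ, y = Rφ), meridians are true-scale (h = 1) and parallels are stretched by k = sec φ.
Areal scale = h·k = 1 × sec φ; at 32.7°, h = 1.000, k = 1.188, so h·k = 1.188.
True area = apparent / (areal scale) = 200000 / 1.188 ≈ 168000 km².

168000 km²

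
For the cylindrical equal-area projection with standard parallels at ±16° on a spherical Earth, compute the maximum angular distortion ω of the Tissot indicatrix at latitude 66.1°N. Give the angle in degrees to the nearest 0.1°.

For cylindrical equal-area with standard parallel φ₀, h = cos φ / cos φ₀ and k = cos φ₀ / cos φ, so h·k = 1.
At 66.1°: h = 0.4215, k = 2.373; principal scales a = 2.373, b = 0.4215.
sin(ω/2) = (a − b)/(a + b) = 1.951/2.794 = 0.6983, so ω = 2 arcsin(0.6983) ≈ 88.6°.

88.6°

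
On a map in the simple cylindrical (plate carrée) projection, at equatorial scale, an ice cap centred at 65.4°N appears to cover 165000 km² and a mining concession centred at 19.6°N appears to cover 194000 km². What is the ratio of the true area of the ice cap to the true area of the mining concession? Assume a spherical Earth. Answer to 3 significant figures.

On the plate carrée, areal scale = h·k = 1 × sec φ, so true area = apparent × cos φ.
True area of ice cap: 165000 × cos(65.4°) = 165000 × 0.4163 = 68690 km².
True area of mining concession: 194000 × cos(19.6°) = 194000 × 0.9421 = 182800 km².
Ratio = 68690 / 182800 ≈ 0.376.

0.376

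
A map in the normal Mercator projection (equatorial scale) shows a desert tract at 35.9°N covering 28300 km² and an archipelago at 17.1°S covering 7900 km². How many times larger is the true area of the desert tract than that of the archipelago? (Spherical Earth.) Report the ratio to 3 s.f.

Since Mercator area scale is 1/cos²φ, the true area equals the apparent area multiplied by cos²φ.
True area of desert tract: 28300 × cos²(35.9°) = 28300 × 0.6562 = 18570 km².
True area of archipelago: 7900 × cos²(17.1°) = 7900 × 0.9135 = 7217 km².
Ratio = 18570 / 7217 ≈ 2.57.

2.57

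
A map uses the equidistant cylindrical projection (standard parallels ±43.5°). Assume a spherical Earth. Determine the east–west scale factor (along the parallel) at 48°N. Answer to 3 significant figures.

1.08

The equidistant cylindrical projection with φ₀ = 43.5° has h = 1 (meridians true) and k = cos φ₀ / cos φ along parallels.
k = cos 43.5° / cos 48° = 0.7254/0.6691 = 1.084.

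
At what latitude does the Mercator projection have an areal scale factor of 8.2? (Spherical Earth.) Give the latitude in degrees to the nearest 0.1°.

Mercator areal scale is sec²φ.
sec²φ = 8.2  ⇒  cos²φ = 0.1220  ⇒  cos φ = 0.3492.
φ = arccos(0.3492) ≈ 69.6°.

69.6°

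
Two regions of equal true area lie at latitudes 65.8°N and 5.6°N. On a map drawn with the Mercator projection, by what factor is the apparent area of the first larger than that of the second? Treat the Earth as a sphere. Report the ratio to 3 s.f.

5.89

Mercator is conformal with k = sec φ, so areal scale = k² = sec²φ.
At 65.8°: sec²(65.8°) = 1/0.4099² = 5.951.
At 5.6°: sec²(5.6°) = 1/0.9952² = 1.010.
Ratio = 5.951/1.010 = cos²(5.6°)/cos²(65.8°) ≈ 5.89.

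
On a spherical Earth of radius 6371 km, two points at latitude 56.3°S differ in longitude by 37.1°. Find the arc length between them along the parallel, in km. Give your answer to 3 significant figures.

Arc length along a parallel = R cos φ · Δλ (with Δλ in radians).
= 6371 × cos 56.3° × (37.1° × π/180) = 6371 × 0.5548 × 0.6475 ≈ 2290 km.

2290 km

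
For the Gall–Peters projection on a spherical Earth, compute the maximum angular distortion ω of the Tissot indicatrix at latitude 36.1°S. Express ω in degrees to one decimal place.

15.2°

The Gall–Peters projection is cylindrical equal-area with φ₀ = 45°. For cylindrical equal-area with standard parallel φ₀, h = cos φ / cos φ₀ and k = cos φ₀ / cos φ, so h·k = 1.
At 36.1°: h = 1.143, k = 0.8751; principal scales a = 1.143, b = 0.8751.
sin(ω/2) = (a − b)/(a + b) = 0.2675/2.018 = 0.1326, so ω = 2 arcsin(0.1326) ≈ 15.2°.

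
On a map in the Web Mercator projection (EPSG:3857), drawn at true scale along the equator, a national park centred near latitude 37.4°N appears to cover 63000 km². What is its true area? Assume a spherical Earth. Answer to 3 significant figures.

39800 km²

The Mercator projection is conformal; its linear scale factor is the same in every direction and equals sec φ = 1/cos φ.
Areal scale = k² = sec²φ = 1/cos²(37.4°) = 1/0.7944² = 1.585.
True area = apparent / (areal scale) = 63000 / 1.585 ≈ 39800 km².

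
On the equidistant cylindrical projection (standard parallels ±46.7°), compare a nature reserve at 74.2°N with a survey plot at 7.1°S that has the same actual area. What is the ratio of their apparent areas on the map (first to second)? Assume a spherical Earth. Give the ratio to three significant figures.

With standard parallel φ₀ = 46.7°, the equirectangular projection gives x = Rλ cos φ₀, y = Rφ, so h = 1 and k = cos 46.7° / cos φ.
Areal scale at 74.2°: h·k = 1.000 × 2.519 = 2.519.
Areal scale at 7.1°: h·k = 1.000 × 0.6911 = 0.6911.
Ratio = 2.519/0.6911 ≈ 3.64.

3.64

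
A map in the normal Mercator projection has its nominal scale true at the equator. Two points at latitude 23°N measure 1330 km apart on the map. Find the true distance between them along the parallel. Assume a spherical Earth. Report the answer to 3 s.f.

1220 km

Mercator is conformal, so the point scale is isotropic: h = k = sec φ = 1/cos φ.
Along the parallel at 23°, map distances are exaggerated by k = sec 23° = 1.086.
True distance = 1330 / 1.086 = 1330 × cos 23° ≈ 1220 km.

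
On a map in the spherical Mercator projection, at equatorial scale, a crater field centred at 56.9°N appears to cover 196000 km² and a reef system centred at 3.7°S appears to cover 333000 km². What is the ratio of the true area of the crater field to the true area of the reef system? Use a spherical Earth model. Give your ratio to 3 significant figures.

On Mercator the areal scale is sec²φ, so true area = apparent × cos²φ.
True area of crater field: 196000 × cos²(56.9°) = 196000 × 0.2982 = 58450 km².
True area of reef system: 333000 × cos²(3.7°) = 333000 × 0.9958 = 331600 km².
Ratio = 58450 / 331600 ≈ 0.176.

0.176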